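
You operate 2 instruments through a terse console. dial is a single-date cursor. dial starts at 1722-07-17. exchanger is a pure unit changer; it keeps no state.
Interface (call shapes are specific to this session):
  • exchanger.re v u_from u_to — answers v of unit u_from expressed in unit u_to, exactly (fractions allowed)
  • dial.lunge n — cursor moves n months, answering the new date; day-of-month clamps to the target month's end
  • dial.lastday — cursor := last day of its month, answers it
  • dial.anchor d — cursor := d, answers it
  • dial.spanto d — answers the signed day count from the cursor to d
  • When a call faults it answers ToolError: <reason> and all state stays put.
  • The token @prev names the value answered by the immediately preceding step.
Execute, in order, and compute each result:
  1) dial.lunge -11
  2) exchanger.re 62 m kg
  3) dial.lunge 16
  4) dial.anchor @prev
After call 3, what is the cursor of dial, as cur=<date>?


-> lunge(n='-11')
<- 1721-08-17
-> re(v='62', u_from='m', u_to='kg')
<- ToolError: incompatible units
-> lunge(n='16')
<- 1722-12-17
-> anchor(d='@prev')
<- 1722-12-17

Answer: cur=1722-12-17


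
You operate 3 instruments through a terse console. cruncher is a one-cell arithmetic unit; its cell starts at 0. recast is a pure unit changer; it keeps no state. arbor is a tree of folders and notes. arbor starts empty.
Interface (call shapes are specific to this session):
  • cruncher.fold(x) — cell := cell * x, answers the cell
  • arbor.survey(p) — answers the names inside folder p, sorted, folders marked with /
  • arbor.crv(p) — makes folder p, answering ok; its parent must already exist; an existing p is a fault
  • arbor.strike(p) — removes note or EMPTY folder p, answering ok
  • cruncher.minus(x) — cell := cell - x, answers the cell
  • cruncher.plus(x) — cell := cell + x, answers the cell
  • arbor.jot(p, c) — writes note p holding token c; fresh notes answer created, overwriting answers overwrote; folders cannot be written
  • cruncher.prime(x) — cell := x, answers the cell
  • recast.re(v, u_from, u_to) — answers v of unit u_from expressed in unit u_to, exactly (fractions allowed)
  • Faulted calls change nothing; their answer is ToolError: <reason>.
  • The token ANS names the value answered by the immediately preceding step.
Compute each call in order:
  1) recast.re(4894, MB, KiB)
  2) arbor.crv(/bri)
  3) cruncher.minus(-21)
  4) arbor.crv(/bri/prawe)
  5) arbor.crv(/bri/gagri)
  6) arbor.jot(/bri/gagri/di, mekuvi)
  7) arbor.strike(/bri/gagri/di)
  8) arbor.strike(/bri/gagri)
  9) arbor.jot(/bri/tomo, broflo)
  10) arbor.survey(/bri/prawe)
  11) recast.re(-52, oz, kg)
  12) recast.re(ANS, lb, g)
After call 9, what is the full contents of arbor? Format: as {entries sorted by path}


Answer: {bri/, bri/prawe/, bri/tomo=broflo}

Derivation:
·→ recast.re(4894, MB, KiB)
·← 38234375/8
·→ arbor.crv(/bri)
·← ok
·→ cruncher.minus(-21)
·← 21
·→ arbor.crv(/bri/prawe)
·← ok
·→ arbor.crv(/bri/gagri)
·← ok
·→ arbor.jot(/bri/gagri/di, mekuvi)
·← created
·→ arbor.strike(/bri/gagri/di)
·← ok
·→ arbor.strike(/bri/gagri)
·← ok
·→ arbor.jot(/bri/tomo, broflo)
·← created
·→ arbor.survey(/bri/prawe)
·← []
·→ recast.re(-52, oz, kg)
·← -589670081/400000000
·→ recast.re(ANS, lb, g)
·← -26746984955888197/40000000000000


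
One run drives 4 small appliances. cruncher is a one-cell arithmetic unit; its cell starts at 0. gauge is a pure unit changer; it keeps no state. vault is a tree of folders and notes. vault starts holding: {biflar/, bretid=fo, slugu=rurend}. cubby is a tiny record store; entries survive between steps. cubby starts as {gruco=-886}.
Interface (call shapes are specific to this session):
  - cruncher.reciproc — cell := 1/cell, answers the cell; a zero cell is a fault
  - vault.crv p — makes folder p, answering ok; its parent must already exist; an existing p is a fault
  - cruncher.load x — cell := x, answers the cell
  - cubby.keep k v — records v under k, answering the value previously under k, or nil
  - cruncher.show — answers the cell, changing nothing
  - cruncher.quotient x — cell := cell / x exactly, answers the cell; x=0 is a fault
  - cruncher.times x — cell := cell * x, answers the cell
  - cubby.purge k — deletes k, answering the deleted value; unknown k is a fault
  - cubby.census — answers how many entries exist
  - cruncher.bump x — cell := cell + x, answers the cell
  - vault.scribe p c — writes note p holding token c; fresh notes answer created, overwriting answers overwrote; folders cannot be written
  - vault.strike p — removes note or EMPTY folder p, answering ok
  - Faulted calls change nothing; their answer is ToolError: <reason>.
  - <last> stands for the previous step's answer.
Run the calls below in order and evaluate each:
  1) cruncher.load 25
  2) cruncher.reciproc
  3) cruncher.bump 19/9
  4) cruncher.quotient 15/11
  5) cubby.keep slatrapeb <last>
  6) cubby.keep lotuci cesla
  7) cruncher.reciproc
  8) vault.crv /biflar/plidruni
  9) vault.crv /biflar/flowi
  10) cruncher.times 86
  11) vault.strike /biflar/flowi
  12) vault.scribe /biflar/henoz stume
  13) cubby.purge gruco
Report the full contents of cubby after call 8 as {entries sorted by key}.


Do: cruncher.load[x=25]
See: 25
Do: cruncher.reciproc[]
See: 1/25
Do: cruncher.bump[x=19/9]
See: 484/225
Do: cruncher.quotient[x=15/11]
See: 5324/3375
Do: cubby.keep[k=slatrapeb; v=<last>]
See: nil
Do: cubby.keep[k=lotuci; v=cesla]
See: nil
Do: cruncher.reciproc[]
See: 3375/5324
Do: vault.crv[p=/biflar/plidruni]
See: ok
Do: vault.crv[p=/biflar/flowi]
See: ok
Do: cruncher.times[x=86]
See: 145125/2662
Do: vault.strike[p=/biflar/flowi]
See: ok
Do: vault.scribe[p=/biflar/henoz; c=stume]
See: created
Do: cubby.purge[k=gruco]
See: -886

Answer: {gruco=-886, lotuci=cesla, slatrapeb=5324/3375}


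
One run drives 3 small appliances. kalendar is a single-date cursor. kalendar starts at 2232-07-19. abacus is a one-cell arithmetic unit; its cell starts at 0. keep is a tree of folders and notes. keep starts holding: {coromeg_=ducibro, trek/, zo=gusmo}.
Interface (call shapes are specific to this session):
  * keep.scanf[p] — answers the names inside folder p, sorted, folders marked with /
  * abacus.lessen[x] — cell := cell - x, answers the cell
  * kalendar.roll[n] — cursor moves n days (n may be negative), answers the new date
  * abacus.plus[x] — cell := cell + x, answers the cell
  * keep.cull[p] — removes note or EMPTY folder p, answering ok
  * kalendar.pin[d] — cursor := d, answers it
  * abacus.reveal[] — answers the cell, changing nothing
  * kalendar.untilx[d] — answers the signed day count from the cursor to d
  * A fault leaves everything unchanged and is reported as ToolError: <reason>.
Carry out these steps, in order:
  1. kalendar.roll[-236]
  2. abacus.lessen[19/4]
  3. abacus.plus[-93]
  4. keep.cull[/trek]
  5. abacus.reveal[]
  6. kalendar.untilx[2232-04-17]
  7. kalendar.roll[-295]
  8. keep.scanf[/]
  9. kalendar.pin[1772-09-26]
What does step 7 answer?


Answer: 2231-02-04

Derivation:
·→ kalendar.roll(n→-236)
·← 2231-11-26
·→ abacus.lessen(x→19/4)
·← -19/4
·→ abacus.plus(x→-93)
·← -391/4
·→ keep.cull(p→/trek)
·← ok
·→ abacus.reveal()
·← -391/4
·→ kalendar.untilx(d→2232-04-17)
·← 143
·→ kalendar.roll(n→-295)
·← 2231-02-04
·→ keep.scanf(p→/)
·← [coromeg_, zo]
·→ kalendar.pin(d→1772-09-26)
·← 1772-09-26


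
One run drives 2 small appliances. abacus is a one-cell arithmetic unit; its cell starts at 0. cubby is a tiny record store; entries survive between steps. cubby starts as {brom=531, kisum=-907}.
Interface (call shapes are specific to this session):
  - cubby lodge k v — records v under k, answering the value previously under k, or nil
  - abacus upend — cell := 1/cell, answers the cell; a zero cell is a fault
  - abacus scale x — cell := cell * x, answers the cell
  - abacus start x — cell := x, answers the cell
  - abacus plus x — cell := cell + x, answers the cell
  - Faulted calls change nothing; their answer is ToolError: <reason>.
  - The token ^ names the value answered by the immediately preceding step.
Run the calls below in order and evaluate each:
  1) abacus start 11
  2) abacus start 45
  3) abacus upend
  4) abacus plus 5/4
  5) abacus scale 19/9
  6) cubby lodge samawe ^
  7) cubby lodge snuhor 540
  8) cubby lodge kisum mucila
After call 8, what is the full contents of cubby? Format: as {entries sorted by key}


·→ abacus start(x: 11)
·← 11
·→ abacus start(x: 45)
·← 45
·→ abacus upend()
·← 1/45
·→ abacus plus(x: 5/4)
·← 229/180
·→ abacus scale(x: 19/9)
·← 4351/1620
·→ cubby lodge(k: samawe, v: ^)
·← nil
·→ cubby lodge(k: snuhor, v: 540)
·← nil
·→ cubby lodge(k: kisum, v: mucila)
·← -907

Answer: {brom=531, kisum=mucila, samawe=4351/1620, snuhor=540}


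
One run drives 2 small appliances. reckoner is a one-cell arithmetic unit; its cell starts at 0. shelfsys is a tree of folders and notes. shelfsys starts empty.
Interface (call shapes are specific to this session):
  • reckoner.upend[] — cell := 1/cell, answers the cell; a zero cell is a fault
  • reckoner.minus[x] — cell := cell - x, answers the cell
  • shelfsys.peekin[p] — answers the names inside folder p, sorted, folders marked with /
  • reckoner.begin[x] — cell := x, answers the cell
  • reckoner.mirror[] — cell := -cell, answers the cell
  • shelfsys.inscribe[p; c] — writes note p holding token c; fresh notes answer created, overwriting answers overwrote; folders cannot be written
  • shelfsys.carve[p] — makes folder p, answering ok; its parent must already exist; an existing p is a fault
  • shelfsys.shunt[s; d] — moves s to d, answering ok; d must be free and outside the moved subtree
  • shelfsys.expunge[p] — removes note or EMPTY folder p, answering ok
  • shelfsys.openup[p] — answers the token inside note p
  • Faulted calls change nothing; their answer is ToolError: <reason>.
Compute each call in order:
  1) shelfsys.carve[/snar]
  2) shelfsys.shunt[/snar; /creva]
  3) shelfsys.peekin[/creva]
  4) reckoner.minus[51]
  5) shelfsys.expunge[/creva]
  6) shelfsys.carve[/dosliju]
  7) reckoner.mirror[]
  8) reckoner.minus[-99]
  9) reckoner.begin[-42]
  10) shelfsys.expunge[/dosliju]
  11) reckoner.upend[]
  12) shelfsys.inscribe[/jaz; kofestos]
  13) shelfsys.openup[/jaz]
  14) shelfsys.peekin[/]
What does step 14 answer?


Answer: [jaz]

Derivation:
==> carve(p→/snar)
<== ok
==> shunt(s→/snar, d→/creva)
<== ok
==> peekin(p→/creva)
<== []
==> minus(x→51)
<== -51
==> expunge(p→/creva)
<== ok
==> carve(p→/dosliju)
<== ok
==> mirror()
<== 51
==> minus(x→-99)
<== 150
==> begin(x→-42)
<== -42
==> expunge(p→/dosliju)
<== ok
==> upend()
<== -1/42
==> inscribe(p→/jaz, c→kofestos)
<== created
==> openup(p→/jaz)
<== kofestos
==> peekin(p→/)
<== [jaz]


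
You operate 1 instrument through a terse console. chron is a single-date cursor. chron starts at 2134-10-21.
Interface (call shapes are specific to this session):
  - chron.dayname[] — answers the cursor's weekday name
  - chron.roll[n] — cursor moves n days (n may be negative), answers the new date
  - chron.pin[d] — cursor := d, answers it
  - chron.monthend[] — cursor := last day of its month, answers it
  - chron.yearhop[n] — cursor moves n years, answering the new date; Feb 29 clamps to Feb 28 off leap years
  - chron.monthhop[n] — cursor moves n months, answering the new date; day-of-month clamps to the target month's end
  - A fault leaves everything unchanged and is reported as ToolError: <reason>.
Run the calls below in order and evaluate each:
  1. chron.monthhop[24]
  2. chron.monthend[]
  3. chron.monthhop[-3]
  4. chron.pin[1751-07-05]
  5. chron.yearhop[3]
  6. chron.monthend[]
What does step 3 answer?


Answer: 2136-07-31

Derivation:
% 1. monthhop(n=24) == 2136-10-21
% 2. monthend() == 2136-10-31
% 3. monthhop(n=-3) == 2136-07-31
% 4. pin(d=1751-07-05) == 1751-07-05
% 5. yearhop(n=3) == 1754-07-05
% 6. monthend() == 1754-07-31


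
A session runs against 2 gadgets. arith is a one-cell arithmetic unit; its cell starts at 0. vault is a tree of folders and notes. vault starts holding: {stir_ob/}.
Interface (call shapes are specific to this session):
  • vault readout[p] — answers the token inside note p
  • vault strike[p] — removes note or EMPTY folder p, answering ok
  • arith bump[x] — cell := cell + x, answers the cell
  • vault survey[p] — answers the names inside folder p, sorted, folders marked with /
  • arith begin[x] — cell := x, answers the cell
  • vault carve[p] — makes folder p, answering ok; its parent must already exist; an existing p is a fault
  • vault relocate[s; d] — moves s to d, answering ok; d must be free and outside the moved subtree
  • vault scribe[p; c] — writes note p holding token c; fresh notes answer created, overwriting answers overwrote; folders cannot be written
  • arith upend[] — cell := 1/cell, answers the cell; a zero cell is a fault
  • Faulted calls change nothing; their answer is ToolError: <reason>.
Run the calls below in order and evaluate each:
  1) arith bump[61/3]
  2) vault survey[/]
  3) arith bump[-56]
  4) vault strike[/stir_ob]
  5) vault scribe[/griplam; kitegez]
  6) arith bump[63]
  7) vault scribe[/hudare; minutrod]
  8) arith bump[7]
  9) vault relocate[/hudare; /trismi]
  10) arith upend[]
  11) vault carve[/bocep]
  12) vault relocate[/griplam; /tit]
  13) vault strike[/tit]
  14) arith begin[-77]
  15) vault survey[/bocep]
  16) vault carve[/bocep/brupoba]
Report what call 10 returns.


[in] arith bump x=61/3
= 61/3
[in] vault survey p=/
= [stir_ob/]
[in] arith bump x=-56
= -107/3
[in] vault strike p=/stir_ob
= ok
[in] vault scribe p=/griplam c=kitegez
= created
[in] arith bump x=63
= 82/3
[in] vault scribe p=/hudare c=minutrod
= created
[in] arith bump x=7
= 103/3
[in] vault relocate s=/hudare d=/trismi
= ok
[in] arith upend
= 3/103
[in] vault carve p=/bocep
= ok
[in] vault relocate s=/griplam d=/tit
= ok
[in] vault strike p=/tit
= ok
[in] arith begin x=-77
= -77
[in] vault survey p=/bocep
= []
[in] vault carve p=/bocep/brupoba
= ok

Answer: 3/103


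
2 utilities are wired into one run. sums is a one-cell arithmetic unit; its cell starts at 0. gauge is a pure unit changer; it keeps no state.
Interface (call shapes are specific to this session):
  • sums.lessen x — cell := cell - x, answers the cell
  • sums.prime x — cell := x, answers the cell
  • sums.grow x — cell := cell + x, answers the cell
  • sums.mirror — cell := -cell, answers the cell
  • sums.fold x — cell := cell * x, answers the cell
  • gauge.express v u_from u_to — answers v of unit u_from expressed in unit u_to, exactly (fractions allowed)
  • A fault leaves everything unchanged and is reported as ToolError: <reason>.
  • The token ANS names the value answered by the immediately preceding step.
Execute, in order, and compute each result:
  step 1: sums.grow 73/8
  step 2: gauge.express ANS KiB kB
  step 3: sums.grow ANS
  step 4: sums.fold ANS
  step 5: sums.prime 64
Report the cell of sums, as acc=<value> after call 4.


Answer: acc=341103961/1000000

Derivation:
% grow x='73/8'
[out] 73/8
% express v='ANS' u_from='KiB' u_to='kB'
[out] 1168/125
% grow x='ANS'
[out] 18469/1000
% fold x='ANS'
[out] 341103961/1000000
% prime x='64'
[out] 64


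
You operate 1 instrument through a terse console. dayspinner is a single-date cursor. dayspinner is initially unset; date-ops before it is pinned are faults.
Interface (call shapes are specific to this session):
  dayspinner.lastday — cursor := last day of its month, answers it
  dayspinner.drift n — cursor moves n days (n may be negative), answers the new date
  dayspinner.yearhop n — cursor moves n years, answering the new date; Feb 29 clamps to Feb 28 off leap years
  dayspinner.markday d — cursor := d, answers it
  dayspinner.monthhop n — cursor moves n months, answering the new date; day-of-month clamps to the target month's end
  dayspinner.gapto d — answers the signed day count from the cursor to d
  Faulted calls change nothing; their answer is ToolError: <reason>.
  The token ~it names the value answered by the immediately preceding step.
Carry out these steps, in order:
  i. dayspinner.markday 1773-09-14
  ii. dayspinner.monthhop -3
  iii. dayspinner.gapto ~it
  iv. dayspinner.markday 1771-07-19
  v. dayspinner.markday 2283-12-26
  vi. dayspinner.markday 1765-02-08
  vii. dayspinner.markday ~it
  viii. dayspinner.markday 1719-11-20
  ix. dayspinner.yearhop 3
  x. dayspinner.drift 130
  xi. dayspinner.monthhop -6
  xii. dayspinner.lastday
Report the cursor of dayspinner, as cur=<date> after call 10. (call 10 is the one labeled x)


Answer: cur=1723-03-30

Derivation:
! 1. dayspinner.markday(d: 1773-09-14) == 1773-09-14
! 2. dayspinner.monthhop(n: -3) == 1773-06-14
! 3. dayspinner.gapto(d: ~it) == 0
! 4. dayspinner.markday(d: 1771-07-19) == 1771-07-19
! 5. dayspinner.markday(d: 2283-12-26) == 2283-12-26
! 6. dayspinner.markday(d: 1765-02-08) == 1765-02-08
! 7. dayspinner.markday(d: ~it) == 1765-02-08
! 8. dayspinner.markday(d: 1719-11-20) == 1719-11-20
! 9. dayspinner.yearhop(n: 3) == 1722-11-20
! 10. dayspinner.drift(n: 130) == 1723-03-30
! 11. dayspinner.monthhop(n: -6) == 1722-09-30
! 12. dayspinner.lastday() == 1722-09-30


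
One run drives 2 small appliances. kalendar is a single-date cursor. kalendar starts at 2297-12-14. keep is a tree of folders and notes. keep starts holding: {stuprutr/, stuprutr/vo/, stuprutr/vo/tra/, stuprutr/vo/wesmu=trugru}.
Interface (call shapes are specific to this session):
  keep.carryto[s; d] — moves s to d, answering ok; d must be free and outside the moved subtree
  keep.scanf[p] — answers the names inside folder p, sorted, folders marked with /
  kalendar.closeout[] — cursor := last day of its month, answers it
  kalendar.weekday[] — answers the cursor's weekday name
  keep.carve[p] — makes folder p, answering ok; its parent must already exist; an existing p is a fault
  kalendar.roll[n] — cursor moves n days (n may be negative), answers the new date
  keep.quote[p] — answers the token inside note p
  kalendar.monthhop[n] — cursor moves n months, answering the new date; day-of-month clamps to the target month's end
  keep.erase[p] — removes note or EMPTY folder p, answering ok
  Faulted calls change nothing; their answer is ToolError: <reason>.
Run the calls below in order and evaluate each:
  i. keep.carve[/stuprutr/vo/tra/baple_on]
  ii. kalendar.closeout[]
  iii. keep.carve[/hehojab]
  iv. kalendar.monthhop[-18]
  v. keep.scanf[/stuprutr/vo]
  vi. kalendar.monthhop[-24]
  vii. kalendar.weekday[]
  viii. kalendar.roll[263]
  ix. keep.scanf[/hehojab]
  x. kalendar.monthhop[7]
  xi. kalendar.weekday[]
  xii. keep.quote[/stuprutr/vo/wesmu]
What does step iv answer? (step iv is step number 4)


Invoking keep.carve passing p: /stuprutr/vo/tra/baple_on, and get ok.
Calling kalendar.closeout, giving 2297-12-31.
Now I run keep.carve passing p: /hehojab, and observe ok.
Then kalendar.monthhop passing n: -18, and see 2296-06-30.
Then keep.scanf passing p: /stuprutr/vo, — result: [tra/, wesmu].
Next I call kalendar.monthhop passing n: -24, — result: 2294-06-30.
Invoking kalendar.weekday, giving Saturday.
Invoking kalendar.roll passing n: 263, and get 2295-03-20.
I invoke keep.scanf passing p: /hehojab, yielding [].
Then kalendar.monthhop passing n: 7, yielding 2295-10-20.
Then kalendar.weekday(), and get Sunday.
Using keep.quote passing p: /stuprutr/vo/wesmu, and see trugru.

Answer: 2296-06-30


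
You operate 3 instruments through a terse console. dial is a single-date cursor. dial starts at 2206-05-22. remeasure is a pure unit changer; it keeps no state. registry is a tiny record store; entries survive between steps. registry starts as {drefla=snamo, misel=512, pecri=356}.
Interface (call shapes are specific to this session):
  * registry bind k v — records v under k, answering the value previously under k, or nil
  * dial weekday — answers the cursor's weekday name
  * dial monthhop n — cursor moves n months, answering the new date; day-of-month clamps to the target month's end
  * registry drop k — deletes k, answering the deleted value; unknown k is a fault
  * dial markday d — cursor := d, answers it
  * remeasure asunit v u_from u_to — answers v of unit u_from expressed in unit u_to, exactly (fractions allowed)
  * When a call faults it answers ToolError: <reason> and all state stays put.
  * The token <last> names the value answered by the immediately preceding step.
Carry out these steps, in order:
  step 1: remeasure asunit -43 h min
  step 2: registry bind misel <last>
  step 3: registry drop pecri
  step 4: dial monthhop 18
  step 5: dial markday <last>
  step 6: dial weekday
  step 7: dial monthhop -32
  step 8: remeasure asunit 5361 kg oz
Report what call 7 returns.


Answer: 2205-03-22

Derivation:
> remeasure asunit v='-43' u_from='h' u_to='min'
= -2580
> registry bind k='misel' v='<last>'
= 512
> registry drop k='pecri'
= 356
> dial monthhop n='18'
= 2207-11-22
> dial markday d='<last>'
= 2207-11-22
> dial weekday
= Sunday
> dial monthhop n='-32'
= 2205-03-22
> remeasure asunit v='5361' u_from='kg' u_to='oz'
= 8577600000000/45359237


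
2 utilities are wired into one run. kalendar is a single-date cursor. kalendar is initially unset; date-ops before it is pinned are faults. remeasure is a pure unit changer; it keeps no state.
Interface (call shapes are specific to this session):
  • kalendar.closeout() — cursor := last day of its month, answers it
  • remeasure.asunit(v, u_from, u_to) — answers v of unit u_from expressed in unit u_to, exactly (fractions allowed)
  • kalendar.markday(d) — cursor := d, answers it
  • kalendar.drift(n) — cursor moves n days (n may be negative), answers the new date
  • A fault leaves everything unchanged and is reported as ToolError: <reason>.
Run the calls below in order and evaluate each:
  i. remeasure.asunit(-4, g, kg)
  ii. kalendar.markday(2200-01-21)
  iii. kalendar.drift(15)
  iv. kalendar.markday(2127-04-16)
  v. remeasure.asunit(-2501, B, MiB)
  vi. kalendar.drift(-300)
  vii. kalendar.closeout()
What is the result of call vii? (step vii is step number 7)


Answer: 2126-06-30

Derivation:
[in] remeasure.asunit v='-4' u_from='g' u_to='kg'
:: -1/250
[in] kalendar.markday d='2200-01-21'
:: 2200-01-21
[in] kalendar.drift n='15'
:: 2200-02-05
[in] kalendar.markday d='2127-04-16'
:: 2127-04-16
[in] remeasure.asunit v='-2501' u_from='B' u_to='MiB'
:: -2501/1048576
[in] kalendar.drift n='-300'
:: 2126-06-20
[in] kalendar.closeout
:: 2126-06-30


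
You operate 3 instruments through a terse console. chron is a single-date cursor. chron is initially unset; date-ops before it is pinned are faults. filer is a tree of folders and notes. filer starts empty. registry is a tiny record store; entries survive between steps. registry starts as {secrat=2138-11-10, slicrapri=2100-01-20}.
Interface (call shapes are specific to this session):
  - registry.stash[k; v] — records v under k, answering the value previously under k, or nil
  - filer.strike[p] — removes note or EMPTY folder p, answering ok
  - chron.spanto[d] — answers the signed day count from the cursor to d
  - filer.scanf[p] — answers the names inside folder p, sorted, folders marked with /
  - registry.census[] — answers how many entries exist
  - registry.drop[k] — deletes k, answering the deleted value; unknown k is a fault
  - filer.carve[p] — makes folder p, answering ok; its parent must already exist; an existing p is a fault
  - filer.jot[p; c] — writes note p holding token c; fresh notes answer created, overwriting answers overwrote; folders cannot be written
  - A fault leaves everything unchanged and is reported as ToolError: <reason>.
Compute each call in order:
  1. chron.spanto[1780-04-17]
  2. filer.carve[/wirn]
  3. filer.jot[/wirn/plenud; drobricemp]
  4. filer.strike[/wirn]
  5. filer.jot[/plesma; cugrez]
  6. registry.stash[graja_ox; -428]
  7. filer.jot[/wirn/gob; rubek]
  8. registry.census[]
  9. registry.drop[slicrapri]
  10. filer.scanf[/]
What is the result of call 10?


Answer: [plesma, wirn/]

Derivation:
Next I call chron.spanto on 1780-04-17, and observe ToolError: no date set.
Then filer.carve on /wirn, and observe ok.
I use filer.jot on /wirn/plenud, drobricemp: created.
I try filer.strike on /wirn, and see ToolError: not empty.
Invoking filer.jot on /plesma, cugrez, → created.
I use registry.stash on graja_ox, -428, and observe nil.
Calling filer.jot on /wirn/gob, rubek, yielding created.
Now I run registry.census, giving 3.
I call registry.drop on slicrapri, → 2100-01-20.
I run filer.scanf on /, — result: [plesma, wirn/].


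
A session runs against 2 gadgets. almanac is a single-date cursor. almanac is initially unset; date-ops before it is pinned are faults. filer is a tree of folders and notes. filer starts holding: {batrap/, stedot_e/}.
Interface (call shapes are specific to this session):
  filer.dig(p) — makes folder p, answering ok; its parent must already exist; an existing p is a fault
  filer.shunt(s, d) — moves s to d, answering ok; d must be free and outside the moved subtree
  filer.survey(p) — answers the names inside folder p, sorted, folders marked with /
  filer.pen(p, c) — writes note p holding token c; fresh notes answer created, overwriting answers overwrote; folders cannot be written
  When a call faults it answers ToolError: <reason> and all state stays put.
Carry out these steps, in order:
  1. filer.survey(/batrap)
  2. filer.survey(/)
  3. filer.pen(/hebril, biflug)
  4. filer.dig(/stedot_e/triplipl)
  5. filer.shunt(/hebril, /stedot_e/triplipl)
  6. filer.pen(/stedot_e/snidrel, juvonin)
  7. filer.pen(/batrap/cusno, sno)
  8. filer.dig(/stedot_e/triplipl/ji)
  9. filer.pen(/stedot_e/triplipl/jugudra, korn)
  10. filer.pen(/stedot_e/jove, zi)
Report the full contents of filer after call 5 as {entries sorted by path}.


// 1. survey(/batrap) == []
// 2. survey(/) == [batrap/, stedot_e/]
// 3. pen(/hebril, biflug) == created
// 4. dig(/stedot_e/triplipl) == ok
// 5. shunt(/hebril, /stedot_e/triplipl) == ToolError: exists
// 6. pen(/stedot_e/snidrel, juvonin) == created
// 7. pen(/batrap/cusno, sno) == created
// 8. dig(/stedot_e/triplipl/ji) == ok
// 9. pen(/stedot_e/triplipl/jugudra, korn) == created
// 10. pen(/stedot_e/jove, zi) == created

Answer: {batrap/, hebril=biflug, stedot_e/, stedot_e/triplipl/}


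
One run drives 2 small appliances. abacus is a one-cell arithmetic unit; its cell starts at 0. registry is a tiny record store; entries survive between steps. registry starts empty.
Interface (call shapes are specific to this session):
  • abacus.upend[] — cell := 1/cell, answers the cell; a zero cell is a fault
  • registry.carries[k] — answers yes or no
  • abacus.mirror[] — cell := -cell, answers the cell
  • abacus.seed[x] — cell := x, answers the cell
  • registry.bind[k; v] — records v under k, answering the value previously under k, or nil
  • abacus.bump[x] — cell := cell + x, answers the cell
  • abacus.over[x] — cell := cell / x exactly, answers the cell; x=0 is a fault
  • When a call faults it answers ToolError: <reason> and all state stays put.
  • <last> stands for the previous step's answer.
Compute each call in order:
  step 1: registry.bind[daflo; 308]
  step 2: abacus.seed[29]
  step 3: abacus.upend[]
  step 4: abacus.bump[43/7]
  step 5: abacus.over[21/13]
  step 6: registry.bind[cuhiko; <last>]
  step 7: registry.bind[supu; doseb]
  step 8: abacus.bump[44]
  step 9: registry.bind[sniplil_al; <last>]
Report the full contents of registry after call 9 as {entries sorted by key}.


·→ bind(k=daflo, v=308)
·← nil
·→ seed(x=29)
·← 29
·→ upend()
·← 1/29
·→ bump(x=43/7)
·← 1254/203
·→ over(x=21/13)
·← 5434/1421
·→ bind(k=cuhiko, v=<last>)
·← nil
·→ bind(k=supu, v=doseb)
·← nil
·→ bump(x=44)
·← 67958/1421
·→ bind(k=sniplil_al, v=<last>)
·← nil

Answer: {cuhiko=5434/1421, daflo=308, sniplil_al=67958/1421, supu=doseb}


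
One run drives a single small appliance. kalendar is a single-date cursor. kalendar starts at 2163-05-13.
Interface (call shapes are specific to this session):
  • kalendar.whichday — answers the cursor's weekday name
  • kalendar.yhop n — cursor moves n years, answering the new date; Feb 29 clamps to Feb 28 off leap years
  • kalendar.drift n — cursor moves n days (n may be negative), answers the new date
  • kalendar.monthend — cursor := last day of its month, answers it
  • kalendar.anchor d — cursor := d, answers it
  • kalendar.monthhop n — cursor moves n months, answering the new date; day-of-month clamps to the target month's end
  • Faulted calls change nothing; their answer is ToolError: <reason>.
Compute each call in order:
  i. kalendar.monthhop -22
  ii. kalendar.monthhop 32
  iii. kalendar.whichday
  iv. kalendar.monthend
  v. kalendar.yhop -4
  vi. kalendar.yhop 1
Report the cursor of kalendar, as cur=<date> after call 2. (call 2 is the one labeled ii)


Answer: cur=2164-03-13

Derivation:
[in] kalendar.monthhop n=-22
[out] 2161-07-13
[in] kalendar.monthhop n=32
[out] 2164-03-13
[in] kalendar.whichday
[out] Tuesday
[in] kalendar.monthend
[out] 2164-03-31
[in] kalendar.yhop n=-4
[out] 2160-03-31
[in] kalendar.yhop n=1
[out] 2161-03-31


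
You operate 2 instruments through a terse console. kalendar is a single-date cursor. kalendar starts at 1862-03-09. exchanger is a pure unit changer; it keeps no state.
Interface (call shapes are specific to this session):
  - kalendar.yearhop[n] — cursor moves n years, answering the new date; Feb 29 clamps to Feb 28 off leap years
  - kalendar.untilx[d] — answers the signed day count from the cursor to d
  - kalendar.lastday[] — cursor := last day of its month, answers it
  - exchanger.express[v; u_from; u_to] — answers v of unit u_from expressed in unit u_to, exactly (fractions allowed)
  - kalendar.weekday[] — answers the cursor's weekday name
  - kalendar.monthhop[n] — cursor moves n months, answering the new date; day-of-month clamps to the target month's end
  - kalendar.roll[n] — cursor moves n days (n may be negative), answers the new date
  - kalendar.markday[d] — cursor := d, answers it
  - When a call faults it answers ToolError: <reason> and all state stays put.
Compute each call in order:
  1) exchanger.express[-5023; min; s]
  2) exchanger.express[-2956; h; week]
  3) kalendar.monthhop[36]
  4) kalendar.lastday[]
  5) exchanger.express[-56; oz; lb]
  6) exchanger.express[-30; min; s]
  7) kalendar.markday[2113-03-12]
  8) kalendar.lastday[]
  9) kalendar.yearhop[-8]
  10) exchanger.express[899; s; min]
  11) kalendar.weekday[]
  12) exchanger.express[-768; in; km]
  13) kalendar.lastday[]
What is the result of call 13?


Answer: 2105-03-31

Derivation:
! 1. express(v='-5023', u_from='min', u_to='s') == -301380
! 2. express(v='-2956', u_from='h', u_to='week') == -739/42
! 3. monthhop(n='36') == 1865-03-09
! 4. lastday() == 1865-03-31
! 5. express(v='-56', u_from='oz', u_to='lb') == -7/2
! 6. express(v='-30', u_from='min', u_to='s') == -1800
! 7. markday(d='2113-03-12') == 2113-03-12
! 8. lastday() == 2113-03-31
! 9. yearhop(n='-8') == 2105-03-31
! 10. express(v='899', u_from='s', u_to='min') == 899/60
! 11. weekday() == Tuesday
! 12. express(v='-768', u_from='in', u_to='km') == -1524/78125
! 13. lastday() == 2105-03-31


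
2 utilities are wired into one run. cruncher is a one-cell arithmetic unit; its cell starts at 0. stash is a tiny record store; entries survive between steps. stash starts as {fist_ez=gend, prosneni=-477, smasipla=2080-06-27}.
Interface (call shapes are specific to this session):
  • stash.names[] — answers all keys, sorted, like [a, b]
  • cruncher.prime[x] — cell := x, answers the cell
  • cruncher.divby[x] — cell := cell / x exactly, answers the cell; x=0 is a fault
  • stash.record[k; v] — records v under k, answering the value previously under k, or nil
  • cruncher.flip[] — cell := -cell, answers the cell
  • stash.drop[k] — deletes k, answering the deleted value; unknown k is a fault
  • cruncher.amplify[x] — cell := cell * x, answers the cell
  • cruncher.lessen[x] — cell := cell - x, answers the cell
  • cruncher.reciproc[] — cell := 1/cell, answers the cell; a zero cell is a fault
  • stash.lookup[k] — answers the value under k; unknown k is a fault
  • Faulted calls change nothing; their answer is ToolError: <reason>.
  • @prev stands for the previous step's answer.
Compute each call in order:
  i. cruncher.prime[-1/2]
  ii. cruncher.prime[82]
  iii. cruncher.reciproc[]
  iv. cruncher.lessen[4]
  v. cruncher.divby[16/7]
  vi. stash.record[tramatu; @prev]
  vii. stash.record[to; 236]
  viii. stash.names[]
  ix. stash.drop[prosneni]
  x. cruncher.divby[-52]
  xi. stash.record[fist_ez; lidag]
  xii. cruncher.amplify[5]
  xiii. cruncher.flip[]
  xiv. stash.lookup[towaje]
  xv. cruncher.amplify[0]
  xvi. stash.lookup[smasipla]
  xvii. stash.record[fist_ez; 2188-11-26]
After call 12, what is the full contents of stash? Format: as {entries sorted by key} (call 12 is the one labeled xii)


Answer: {fist_ez=lidag, smasipla=2080-06-27, to=236, tramatu=-2289/1312}

Derivation:
Step: prime[x=-1/2]
Result: -1/2
Step: prime[x=82]
Result: 82
Step: reciproc[]
Result: 1/82
Step: lessen[x=4]
Result: -327/82
Step: divby[x=16/7]
Result: -2289/1312
Step: record[k=tramatu; v=@prev]
Result: nil
Step: record[k=to; v=236]
Result: nil
Step: names[]
Result: [fist_ez, prosneni, smasipla, to, tramatu]
Step: drop[k=prosneni]
Result: -477
Step: divby[x=-52]
Result: 2289/68224
Step: record[k=fist_ez; v=lidag]
Result: gend
Step: amplify[x=5]
Result: 11445/68224
Step: flip[]
Result: -11445/68224
Step: lookup[k=towaje]
Result: ToolError: no such key towaje
Step: amplify[x=0]
Result: 0
Step: lookup[k=smasipla]
Result: 2080-06-27
Step: record[k=fist_ez; v=2188-11-26]
Result: lidag


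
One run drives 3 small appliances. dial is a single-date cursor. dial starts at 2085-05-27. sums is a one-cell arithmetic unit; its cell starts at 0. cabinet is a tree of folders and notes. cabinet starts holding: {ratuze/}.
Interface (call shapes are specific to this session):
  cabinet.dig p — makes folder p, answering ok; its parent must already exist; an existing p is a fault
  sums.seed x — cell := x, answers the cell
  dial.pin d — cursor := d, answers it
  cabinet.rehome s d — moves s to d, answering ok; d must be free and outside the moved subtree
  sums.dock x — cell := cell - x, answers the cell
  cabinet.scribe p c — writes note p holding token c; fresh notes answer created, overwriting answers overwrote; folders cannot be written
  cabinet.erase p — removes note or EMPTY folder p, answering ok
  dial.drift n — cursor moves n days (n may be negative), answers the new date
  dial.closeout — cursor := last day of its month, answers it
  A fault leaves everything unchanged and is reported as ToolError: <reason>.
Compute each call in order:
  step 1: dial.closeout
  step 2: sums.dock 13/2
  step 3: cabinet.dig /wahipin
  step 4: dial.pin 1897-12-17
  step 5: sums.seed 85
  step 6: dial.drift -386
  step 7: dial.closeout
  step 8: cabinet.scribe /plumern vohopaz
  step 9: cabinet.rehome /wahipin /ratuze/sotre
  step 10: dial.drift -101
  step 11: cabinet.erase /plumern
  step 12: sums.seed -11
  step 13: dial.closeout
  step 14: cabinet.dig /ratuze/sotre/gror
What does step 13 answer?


% dial.closeout
:: 2085-05-31
% sums.dock x='13/2'
:: -13/2
% cabinet.dig p='/wahipin'
:: ok
% dial.pin d='1897-12-17'
:: 1897-12-17
% sums.seed x='85'
:: 85
% dial.drift n='-386'
:: 1896-11-26
% dial.closeout
:: 1896-11-30
% cabinet.scribe p='/plumern' c='vohopaz'
:: created
% cabinet.rehome s='/wahipin' d='/ratuze/sotre'
:: ok
% dial.drift n='-101'
:: 1896-08-21
% cabinet.erase p='/plumern'
:: ok
% sums.seed x='-11'
:: -11
% dial.closeout
:: 1896-08-31
% cabinet.dig p='/ratuze/sotre/gror'
:: ok

Answer: 1896-08-31


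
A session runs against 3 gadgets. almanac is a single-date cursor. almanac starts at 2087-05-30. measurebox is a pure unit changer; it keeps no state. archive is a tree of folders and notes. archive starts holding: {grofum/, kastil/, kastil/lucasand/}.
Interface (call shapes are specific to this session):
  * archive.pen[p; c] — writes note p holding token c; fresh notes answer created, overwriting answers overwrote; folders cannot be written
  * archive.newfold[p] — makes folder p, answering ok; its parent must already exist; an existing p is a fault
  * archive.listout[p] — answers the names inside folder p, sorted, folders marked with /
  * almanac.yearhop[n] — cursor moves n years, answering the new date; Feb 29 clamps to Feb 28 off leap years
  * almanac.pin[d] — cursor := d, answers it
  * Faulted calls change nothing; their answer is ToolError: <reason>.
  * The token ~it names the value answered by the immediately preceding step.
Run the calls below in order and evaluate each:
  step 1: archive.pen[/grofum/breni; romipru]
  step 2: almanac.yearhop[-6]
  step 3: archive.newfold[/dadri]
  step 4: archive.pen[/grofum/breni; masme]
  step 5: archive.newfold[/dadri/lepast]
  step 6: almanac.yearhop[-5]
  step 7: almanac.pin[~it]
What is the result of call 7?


> archive.pen /grofum/breni romipru
  created
> almanac.yearhop -6
  2081-05-30
> archive.newfold /dadri
  ok
> archive.pen /grofum/breni masme
  overwrote
> archive.newfold /dadri/lepast
  ok
> almanac.yearhop -5
  2076-05-30
> almanac.pin ~it
  2076-05-30

Answer: 2076-05-30


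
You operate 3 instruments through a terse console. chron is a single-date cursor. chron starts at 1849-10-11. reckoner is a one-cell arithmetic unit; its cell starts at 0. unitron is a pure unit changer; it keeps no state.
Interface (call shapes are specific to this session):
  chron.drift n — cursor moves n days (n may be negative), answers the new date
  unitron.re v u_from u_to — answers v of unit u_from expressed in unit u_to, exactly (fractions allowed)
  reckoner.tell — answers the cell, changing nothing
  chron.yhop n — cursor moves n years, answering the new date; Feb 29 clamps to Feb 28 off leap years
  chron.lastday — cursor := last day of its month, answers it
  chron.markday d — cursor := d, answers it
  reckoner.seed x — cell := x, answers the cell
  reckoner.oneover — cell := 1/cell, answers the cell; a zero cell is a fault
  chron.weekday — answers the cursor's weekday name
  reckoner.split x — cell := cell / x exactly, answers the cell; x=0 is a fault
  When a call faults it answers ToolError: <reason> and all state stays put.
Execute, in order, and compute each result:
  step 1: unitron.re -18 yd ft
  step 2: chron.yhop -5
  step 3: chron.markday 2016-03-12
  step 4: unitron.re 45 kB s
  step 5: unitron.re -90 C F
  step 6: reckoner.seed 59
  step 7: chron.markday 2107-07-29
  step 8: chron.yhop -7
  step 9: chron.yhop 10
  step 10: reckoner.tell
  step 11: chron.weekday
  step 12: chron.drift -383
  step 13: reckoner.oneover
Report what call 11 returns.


# re(-18, yd, ft) ~> -54
# yhop(-5) ~> 1844-10-11
# markday(2016-03-12) ~> 2016-03-12
# re(45, kB, s) ~> ToolError: incompatible units
# re(-90, C, F) ~> -130
# seed(59) ~> 59
# markday(2107-07-29) ~> 2107-07-29
# yhop(-7) ~> 2100-07-29
# yhop(10) ~> 2110-07-29
# tell() ~> 59
# weekday() ~> Tuesday
# drift(-383) ~> 2109-07-11
# oneover() ~> 1/59

Answer: Tuesday


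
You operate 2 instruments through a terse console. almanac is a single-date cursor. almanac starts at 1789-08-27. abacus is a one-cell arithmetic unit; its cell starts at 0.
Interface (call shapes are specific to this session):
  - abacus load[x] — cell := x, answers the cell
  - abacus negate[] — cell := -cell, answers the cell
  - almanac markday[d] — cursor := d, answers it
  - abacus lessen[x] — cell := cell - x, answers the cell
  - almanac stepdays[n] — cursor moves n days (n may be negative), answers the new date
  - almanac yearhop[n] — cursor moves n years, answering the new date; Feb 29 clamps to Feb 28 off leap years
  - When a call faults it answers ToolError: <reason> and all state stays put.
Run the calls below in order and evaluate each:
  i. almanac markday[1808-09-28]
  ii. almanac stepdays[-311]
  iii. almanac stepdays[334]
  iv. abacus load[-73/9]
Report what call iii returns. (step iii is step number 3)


Step: almanac markday[d='1808-09-28']
Result: 1808-09-28
Step: almanac stepdays[n='-311']
Result: 1807-11-22
Step: almanac stepdays[n='334']
Result: 1808-10-21
Step: abacus load[x='-73/9']
Result: -73/9

Answer: 1808-10-21
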